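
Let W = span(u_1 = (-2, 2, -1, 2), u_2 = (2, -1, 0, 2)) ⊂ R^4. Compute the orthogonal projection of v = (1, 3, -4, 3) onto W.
proj_W(v) = (-86/113, 179/113, -136/113, 458/113)

Set up U = [u_1 | ... | u_2] ∈ R^(4×2). The projector onto W = col(U) is P = U (U^T U)^(-1) U^T.
Compute U^T U =
  [13, -2]
  [-2, 9],
and U^T v = (14, 5).
Solve U^T U · c = U^T v for the coefficients: c = (136/113, 93/113). The projection is proj_W(v) = U c.
Check: (v - proj_W(v)) · u_1 = 0  (should be 0).
Check: (v - proj_W(v)) · u_2 = 0  (should be 0).
Result: proj_W(v) = (-86/113, 179/113, -136/113, 458/113).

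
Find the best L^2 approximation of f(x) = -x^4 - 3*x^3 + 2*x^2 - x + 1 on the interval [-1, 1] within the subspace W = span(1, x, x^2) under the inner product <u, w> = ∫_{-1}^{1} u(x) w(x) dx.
g(x) = 8*x^2/7 - 14*x/5 + 38/35

The best approximation g ∈ W is the orthogonal projection of f onto W. Writing g = a_0 + a_1 x + a_2 x^2, the coefficients solve the normal equations G · a = b where
  G_{ij} = <φ_i, φ_j> and b_i = <f, φ_i>, with φ_0 = 1, φ_1 = x, φ_2 = x^2.
G =
  [2, 0, 2/3]
  [0, 2/3, 0]
  [2/3, 0, 2/5],
b = (44/15, -28/15, 124/105).
Solving gives a_0 = 38/35, a_1 = -14/5, a_2 = 8/7, so
  g(x) = 8*x^2/7 - 14*x/5 + 38/35.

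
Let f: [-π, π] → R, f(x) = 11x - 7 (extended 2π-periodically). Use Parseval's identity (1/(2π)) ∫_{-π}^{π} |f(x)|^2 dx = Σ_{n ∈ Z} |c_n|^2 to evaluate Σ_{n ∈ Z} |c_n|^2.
Σ |c_n|^2 = 121π^2/3 + 49

Expand and integrate term by term over [-π, π]:
  ∫ (11x)^2 dx = 121·(2π^3/3); ∫ 2·11·(-7)·x dx = 0 (odd integrand); ∫ (-7)^2 dx = 49·2π.
So (1/(2π)) ∫_{-π}^{π} (11x - 7)^2 dx = 121π^2/3 + 49 = 121π^2/3 + 49.
Parseval ⇒ Σ |c_n|^2 = 121π^2/3 + 49.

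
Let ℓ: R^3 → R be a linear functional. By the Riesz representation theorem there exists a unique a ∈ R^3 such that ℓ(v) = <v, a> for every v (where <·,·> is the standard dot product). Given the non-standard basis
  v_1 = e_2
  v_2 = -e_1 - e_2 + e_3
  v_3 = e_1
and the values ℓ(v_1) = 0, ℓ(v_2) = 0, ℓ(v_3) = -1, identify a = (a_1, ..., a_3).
a = (-1, 0, -1)

Write a = (a_1, ..., a_3) in the standard basis. For each basis vector v_i, ℓ(v_i) = <v_i, a> is a linear equation in the a_j's. Collect the n equations into a matrix system V a = ℓ, where row i of V is v_i (expressed in the standard basis). Since V is invertible (lower-triangular with 1s on the diagonal, up to permutation), solve by back-substitution:
  V =
[[0, 1, 0],
 [-1, -1, 1],
 [1, 0, 0]]
  V a = (0, 0, -1)
Solving gives a = (-1, 0, -1).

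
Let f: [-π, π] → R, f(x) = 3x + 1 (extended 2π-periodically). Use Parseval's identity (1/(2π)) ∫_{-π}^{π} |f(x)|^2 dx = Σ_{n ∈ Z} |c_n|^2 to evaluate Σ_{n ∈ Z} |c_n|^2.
Σ |c_n|^2 = 3π^2 + 1

Expand and integrate term by term over [-π, π]:
  ∫ (3x)^2 dx = 9·(2π^3/3); ∫ 2·3·(1)·x dx = 0 (odd integrand); ∫ 1^2 dx = 1·2π.
So (1/(2π)) ∫_{-π}^{π} (3x + 1)^2 dx = 9π^2/3 + 1 = 3π^2 + 1.
Parseval ⇒ Σ |c_n|^2 = 3π^2 + 1.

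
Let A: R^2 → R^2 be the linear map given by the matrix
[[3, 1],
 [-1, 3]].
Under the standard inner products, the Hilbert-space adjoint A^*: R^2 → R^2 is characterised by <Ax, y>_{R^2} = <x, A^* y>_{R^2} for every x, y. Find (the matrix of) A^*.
A^* = A^T =
[[3, -1],
 [1, 3]]

For real matrices with standard dot products, the defining identity <Ax, y> = <x, A^* y> gives (Ax)^T y = x^T (A^*) y, i.e. x^T A^T y = x^T (A^*) y. Since this holds for all x, y, we must have A^* = A^T. Therefore
A^* =
[[3, -1],
 [1, 3]].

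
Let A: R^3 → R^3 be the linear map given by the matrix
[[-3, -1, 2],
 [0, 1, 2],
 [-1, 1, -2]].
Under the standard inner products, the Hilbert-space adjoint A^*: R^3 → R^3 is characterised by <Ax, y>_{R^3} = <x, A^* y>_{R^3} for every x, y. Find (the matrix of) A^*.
A^* = A^T =
[[-3, 0, -1],
 [-1, 1, 1],
 [2, 2, -2]]

For real matrices with standard dot products, the defining identity <Ax, y> = <x, A^* y> gives (Ax)^T y = x^T (A^*) y, i.e. x^T A^T y = x^T (A^*) y. Since this holds for all x, y, we must have A^* = A^T. Therefore
A^* =
[[-3, 0, -1],
 [-1, 1, 1],
 [2, 2, -2]].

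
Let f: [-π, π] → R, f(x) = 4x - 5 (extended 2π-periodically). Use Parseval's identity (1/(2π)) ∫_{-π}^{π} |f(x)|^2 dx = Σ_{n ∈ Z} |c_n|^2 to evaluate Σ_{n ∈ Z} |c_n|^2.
Σ |c_n|^2 = 16π^2/3 + 25

Expand and integrate term by term over [-π, π]:
  ∫ (4x)^2 dx = 16·(2π^3/3); ∫ 2·4·(-5)·x dx = 0 (odd integrand); ∫ (-5)^2 dx = 25·2π.
So (1/(2π)) ∫_{-π}^{π} (4x - 5)^2 dx = 16π^2/3 + 25 = 16π^2/3 + 25.
Parseval ⇒ Σ |c_n|^2 = 16π^2/3 + 25.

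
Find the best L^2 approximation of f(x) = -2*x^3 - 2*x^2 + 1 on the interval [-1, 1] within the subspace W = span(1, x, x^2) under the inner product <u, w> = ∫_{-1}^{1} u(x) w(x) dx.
g(x) = -2*x^2 - 6*x/5 + 1

The best approximation g ∈ W is the orthogonal projection of f onto W. Writing g = a_0 + a_1 x + a_2 x^2, the coefficients solve the normal equations G · a = b where
  G_{ij} = <φ_i, φ_j> and b_i = <f, φ_i>, with φ_0 = 1, φ_1 = x, φ_2 = x^2.
G =
  [2, 0, 2/3]
  [0, 2/3, 0]
  [2/3, 0, 2/5],
b = (2/3, -4/5, -2/15).
Solving gives a_0 = 1, a_1 = -6/5, a_2 = -2, so
  g(x) = -2*x^2 - 6*x/5 + 1.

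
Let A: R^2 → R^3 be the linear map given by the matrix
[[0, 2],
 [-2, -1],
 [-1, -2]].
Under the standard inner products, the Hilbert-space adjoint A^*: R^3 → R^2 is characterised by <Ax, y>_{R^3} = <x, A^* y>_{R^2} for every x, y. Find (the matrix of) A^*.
A^* = A^T =
[[0, -2, -1],
 [2, -1, -2]]

For real matrices with standard dot products, the defining identity <Ax, y> = <x, A^* y> gives (Ax)^T y = x^T (A^*) y, i.e. x^T A^T y = x^T (A^*) y. Since this holds for all x, y, we must have A^* = A^T. Therefore
A^* =
[[0, -2, -1],
 [2, -1, -2]].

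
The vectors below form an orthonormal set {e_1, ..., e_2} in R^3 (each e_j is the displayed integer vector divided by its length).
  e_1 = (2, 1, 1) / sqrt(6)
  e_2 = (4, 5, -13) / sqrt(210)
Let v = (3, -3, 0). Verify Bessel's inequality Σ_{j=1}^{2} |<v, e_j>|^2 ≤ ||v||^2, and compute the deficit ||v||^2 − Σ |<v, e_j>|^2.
Σ |<v, e_j>|^2 = 54/35; ||v||^2 = 18; deficit = 576/35

Write each e_j = u_j / sqrt(<u_j, u_j>) where u_j is the displayed integer vector. Then <v, e_j> = <v, u_j> / sqrt(<u_j, u_j>), so |<v, e_j>|^2 = <v, u_j>^2 / <u_j, u_j>.
Coefficients: <v, e_1> = 3/sqrt(6), <v, e_2> = -3/sqrt(210).
Square and sum: Σ |<v, e_j>|^2 = 54/35.
Compute ||v||^2 = v·v = 18.
Deficit = 18 − 54/35 = 576/35 ≥ 0, confirming Bessel's inequality. (The deficit equals ||v − Σ <v,e_j> e_j||^2, the squared distance from v to span{e_j}.)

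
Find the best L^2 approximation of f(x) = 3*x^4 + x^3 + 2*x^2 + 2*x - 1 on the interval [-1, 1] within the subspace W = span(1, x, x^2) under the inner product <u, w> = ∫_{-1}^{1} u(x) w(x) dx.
g(x) = 32*x^2/7 + 13*x/5 - 44/35

The best approximation g ∈ W is the orthogonal projection of f onto W. Writing g = a_0 + a_1 x + a_2 x^2, the coefficients solve the normal equations G · a = b where
  G_{ij} = <φ_i, φ_j> and b_i = <f, φ_i>, with φ_0 = 1, φ_1 = x, φ_2 = x^2.
G =
  [2, 0, 2/3]
  [0, 2/3, 0]
  [2/3, 0, 2/5],
b = (8/15, 26/15, 104/105).
Solving gives a_0 = -44/35, a_1 = 13/5, a_2 = 32/7, so
  g(x) = 32*x^2/7 + 13*x/5 - 44/35.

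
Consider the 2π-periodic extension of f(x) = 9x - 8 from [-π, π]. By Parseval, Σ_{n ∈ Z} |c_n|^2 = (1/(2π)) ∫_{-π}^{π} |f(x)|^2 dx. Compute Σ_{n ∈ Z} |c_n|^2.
Σ |c_n|^2 = 27π^2 + 64

Expand and integrate term by term over [-π, π]:
  ∫ (9x)^2 dx = 81·(2π^3/3); ∫ 2·9·(-8)·x dx = 0 (odd integrand); ∫ (-8)^2 dx = 64·2π.
So (1/(2π)) ∫_{-π}^{π} (9x - 8)^2 dx = 81π^2/3 + 64 = 27π^2 + 64.
Parseval ⇒ Σ |c_n|^2 = 27π^2 + 64.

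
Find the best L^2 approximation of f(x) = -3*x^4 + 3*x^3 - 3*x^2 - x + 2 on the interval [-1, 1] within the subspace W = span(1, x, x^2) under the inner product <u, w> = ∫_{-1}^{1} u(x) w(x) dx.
g(x) = -39*x^2/7 + 4*x/5 + 79/35

The best approximation g ∈ W is the orthogonal projection of f onto W. Writing g = a_0 + a_1 x + a_2 x^2, the coefficients solve the normal equations G · a = b where
  G_{ij} = <φ_i, φ_j> and b_i = <f, φ_i>, with φ_0 = 1, φ_1 = x, φ_2 = x^2.
G =
  [2, 0, 2/3]
  [0, 2/3, 0]
  [2/3, 0, 2/5],
b = (4/5, 8/15, -76/105).
Solving gives a_0 = 79/35, a_1 = 4/5, a_2 = -39/7, so
  g(x) = -39*x^2/7 + 4*x/5 + 79/35.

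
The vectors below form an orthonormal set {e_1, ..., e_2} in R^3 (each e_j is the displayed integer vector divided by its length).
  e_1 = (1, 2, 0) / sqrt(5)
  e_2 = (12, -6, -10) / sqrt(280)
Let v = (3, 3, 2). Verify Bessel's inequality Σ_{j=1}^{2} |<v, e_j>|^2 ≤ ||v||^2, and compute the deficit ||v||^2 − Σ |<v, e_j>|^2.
Σ |<v, e_j>|^2 = 227/14; ||v||^2 = 22; deficit = 81/14

Write each e_j = u_j / sqrt(<u_j, u_j>) where u_j is the displayed integer vector. Then <v, e_j> = <v, u_j> / sqrt(<u_j, u_j>), so |<v, e_j>|^2 = <v, u_j>^2 / <u_j, u_j>.
Coefficients: <v, e_1> = 9/sqrt(5), <v, e_2> = -2/sqrt(280).
Square and sum: Σ |<v, e_j>|^2 = 227/14.
Compute ||v||^2 = v·v = 22.
Deficit = 22 − 227/14 = 81/14 ≥ 0, confirming Bessel's inequality. (The deficit equals ||v − Σ <v,e_j> e_j||^2, the squared distance from v to span{e_j}.)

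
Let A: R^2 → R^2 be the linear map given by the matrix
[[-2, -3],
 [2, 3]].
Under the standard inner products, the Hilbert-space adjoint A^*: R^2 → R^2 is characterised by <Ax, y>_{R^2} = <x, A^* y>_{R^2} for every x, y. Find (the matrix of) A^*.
A^* = A^T =
[[-2, 2],
 [-3, 3]]

For real matrices with standard dot products, the defining identity <Ax, y> = <x, A^* y> gives (Ax)^T y = x^T (A^*) y, i.e. x^T A^T y = x^T (A^*) y. Since this holds for all x, y, we must have A^* = A^T. Therefore
A^* =
[[-2, 2],
 [-3, 3]].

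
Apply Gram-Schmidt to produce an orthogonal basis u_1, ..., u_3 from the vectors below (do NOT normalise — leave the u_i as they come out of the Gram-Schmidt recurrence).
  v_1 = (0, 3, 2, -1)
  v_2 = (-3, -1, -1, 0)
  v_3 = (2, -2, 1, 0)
Orthogonal basis:
  u_1 = (0, 3, 2, -1)
  u_2 = (-3, 1/14, -2/7, -5/14)
  u_3 = (-4/43, -47/43, 59/43, -23/43)

Apply the Gram-Schmidt recurrence
  u_1 = v_1
  u_i = v_i − Σ_{j<i} ((v_i · u_j) / (u_j · u_j)) · u_j.

Step by step this gives:
  u_1 = (0, 3, 2, -1)
  u_2 = (-3, 1/14, -2/7, -5/14)
  u_3 = (-4/43, -47/43, 59/43, -23/43)

Orthogonality check:
  u_2 · u_1 = 0 (should be 0)
  u_3 · u_1 = 0 (should be 0)
  u_3 · u_2 = 0 (should be 0)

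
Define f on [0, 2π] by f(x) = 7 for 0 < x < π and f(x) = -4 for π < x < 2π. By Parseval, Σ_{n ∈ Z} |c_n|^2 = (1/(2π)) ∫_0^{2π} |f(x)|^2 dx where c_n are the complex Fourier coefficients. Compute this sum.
Σ |c_n|^2 = 65/2

Parseval equates the L^2 energy of f (normalised by 1/(2π)) with the ℓ^2 sum of its Fourier coefficients: (1/(2π)) ∫_0^{2π} |f|^2 = Σ |c_n|^2.
Compute the left side: (1/(2π)) [∫_0^π 7^2 dx + ∫_π^{2π} (-4)^2 dx] = (1/(2π)) · (49π + 16π) = (49 + 16)/2 = 65/2.
So Σ_{n ∈ Z} |c_n|^2 = 65/2.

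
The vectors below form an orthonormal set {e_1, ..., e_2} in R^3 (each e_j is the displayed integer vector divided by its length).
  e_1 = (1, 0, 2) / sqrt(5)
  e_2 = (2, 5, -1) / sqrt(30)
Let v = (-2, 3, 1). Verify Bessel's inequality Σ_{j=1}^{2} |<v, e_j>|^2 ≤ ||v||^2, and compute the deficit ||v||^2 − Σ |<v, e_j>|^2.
Σ |<v, e_j>|^2 = 10/3; ||v||^2 = 14; deficit = 32/3

Write each e_j = u_j / sqrt(<u_j, u_j>) where u_j is the displayed integer vector. Then <v, e_j> = <v, u_j> / sqrt(<u_j, u_j>), so |<v, e_j>|^2 = <v, u_j>^2 / <u_j, u_j>.
Coefficients: <v, e_1> = 0/sqrt(5), <v, e_2> = 10/sqrt(30).
Square and sum: Σ |<v, e_j>|^2 = 10/3.
Compute ||v||^2 = v·v = 14.
Deficit = 14 − 10/3 = 32/3 ≥ 0, confirming Bessel's inequality. (The deficit equals ||v − Σ <v,e_j> e_j||^2, the squared distance from v to span{e_j}.)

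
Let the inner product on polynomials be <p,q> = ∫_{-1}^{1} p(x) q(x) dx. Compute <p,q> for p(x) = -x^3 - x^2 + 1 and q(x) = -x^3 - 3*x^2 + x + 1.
<p,q> = 44/105

Expand the product: p(x)·q(x) = x^6 + 4*x^5 + 2*x^4 - 3*x^3 - 4*x^2 + x + 1.
∫_{-1}^{1} of each monomial x^k gives [2/(k+1) if k even, 0 if k odd]. Integrating term-by-term (or equivalently evaluating the antiderivative F(x) = x^7/7 + 2*x^6/3 + 2*x^5/5 - 3*x^4/4 - 4*x^3/3 + x^2/2 + x at the endpoints):
  F(1) − F(−1) = 263/420 − (29/140) = 44/105.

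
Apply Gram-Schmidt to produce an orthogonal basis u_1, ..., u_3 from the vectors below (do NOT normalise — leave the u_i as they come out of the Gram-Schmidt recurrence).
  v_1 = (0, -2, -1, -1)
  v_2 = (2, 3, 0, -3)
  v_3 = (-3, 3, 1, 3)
Orthogonal basis:
  u_1 = (0, -2, -1, -1)
  u_2 = (2, 2, -1/2, -7/2)
  u_3 = (-79/41, 91/123, -115/123, -67/123)

Apply the Gram-Schmidt recurrence
  u_1 = v_1
  u_i = v_i − Σ_{j<i} ((v_i · u_j) / (u_j · u_j)) · u_j.

Step by step this gives:
  u_1 = (0, -2, -1, -1)
  u_2 = (2, 2, -1/2, -7/2)
  u_3 = (-79/41, 91/123, -115/123, -67/123)

Orthogonality check:
  u_2 · u_1 = 0 (should be 0)
  u_3 · u_1 = 0 (should be 0)
  u_3 · u_2 = 0 (should be 0)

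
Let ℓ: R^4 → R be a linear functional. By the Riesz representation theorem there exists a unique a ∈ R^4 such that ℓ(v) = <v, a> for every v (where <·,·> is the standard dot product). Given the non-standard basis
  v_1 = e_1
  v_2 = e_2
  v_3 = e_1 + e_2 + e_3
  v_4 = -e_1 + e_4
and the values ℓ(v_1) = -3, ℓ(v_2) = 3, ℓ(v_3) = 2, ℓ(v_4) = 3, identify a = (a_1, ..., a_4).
a = (-3, 3, 2, 0)

Write a = (a_1, ..., a_4) in the standard basis. For each basis vector v_i, ℓ(v_i) = <v_i, a> is a linear equation in the a_j's. Collect the n equations into a matrix system V a = ℓ, where row i of V is v_i (expressed in the standard basis). Since V is invertible (lower-triangular with 1s on the diagonal, up to permutation), solve by back-substitution:
  V =
[[1, 0, 0, 0],
 [0, 1, 0, 0],
 [1, 1, 1, 0],
 [-1, 0, 0, 1]]
  V a = (-3, 3, 2, 3)
Solving gives a = (-3, 3, 2, 0).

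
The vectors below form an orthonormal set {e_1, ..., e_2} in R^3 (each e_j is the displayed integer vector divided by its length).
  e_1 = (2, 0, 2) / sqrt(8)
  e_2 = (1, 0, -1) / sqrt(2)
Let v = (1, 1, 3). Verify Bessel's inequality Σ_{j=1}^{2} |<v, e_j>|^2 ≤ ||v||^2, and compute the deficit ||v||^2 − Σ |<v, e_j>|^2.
Σ |<v, e_j>|^2 = 10; ||v||^2 = 11; deficit = 1

Write each e_j = u_j / sqrt(<u_j, u_j>) where u_j is the displayed integer vector. Then <v, e_j> = <v, u_j> / sqrt(<u_j, u_j>), so |<v, e_j>|^2 = <v, u_j>^2 / <u_j, u_j>.
Coefficients: <v, e_1> = 8/sqrt(8), <v, e_2> = -2/sqrt(2).
Square and sum: Σ |<v, e_j>|^2 = 10.
Compute ||v||^2 = v·v = 11.
Deficit = 11 − 10 = 1 ≥ 0, confirming Bessel's inequality. (The deficit equals ||v − Σ <v,e_j> e_j||^2, the squared distance from v to span{e_j}.)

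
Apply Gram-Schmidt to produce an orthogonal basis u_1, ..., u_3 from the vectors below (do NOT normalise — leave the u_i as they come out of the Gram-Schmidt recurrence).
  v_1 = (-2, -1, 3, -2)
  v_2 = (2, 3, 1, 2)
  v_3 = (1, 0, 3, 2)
Orthogonal basis:
  u_1 = (-2, -1, 3, -2)
  u_2 = (10/9, 23/9, 7/3, 10/9)
  u_3 = (7/13, -108/65, 54/65, 20/13)

Apply the Gram-Schmidt recurrence
  u_1 = v_1
  u_i = v_i − Σ_{j<i} ((v_i · u_j) / (u_j · u_j)) · u_j.

Step by step this gives:
  u_1 = (-2, -1, 3, -2)
  u_2 = (10/9, 23/9, 7/3, 10/9)
  u_3 = (7/13, -108/65, 54/65, 20/13)

Orthogonality check:
  u_2 · u_1 = 0 (should be 0)
  u_3 · u_1 = 0 (should be 0)
  u_3 · u_2 = 0 (should be 0)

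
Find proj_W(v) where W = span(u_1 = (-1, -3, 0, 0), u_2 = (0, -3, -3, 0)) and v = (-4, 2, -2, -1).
proj_W(v) = (4/11, 6/11, -6/11, 0)

Set up U = [u_1 | ... | u_2] ∈ R^(4×2). The projector onto W = col(U) is P = U (U^T U)^(-1) U^T.
Compute U^T U =
  [10, 9]
  [9, 18],
and U^T v = (-2, 0).
Solve U^T U · c = U^T v for the coefficients: c = (-4/11, 2/11). The projection is proj_W(v) = U c.
Check: (v - proj_W(v)) · u_1 = 0  (should be 0).
Check: (v - proj_W(v)) · u_2 = 0  (should be 0).
Result: proj_W(v) = (4/11, 6/11, -6/11, 0).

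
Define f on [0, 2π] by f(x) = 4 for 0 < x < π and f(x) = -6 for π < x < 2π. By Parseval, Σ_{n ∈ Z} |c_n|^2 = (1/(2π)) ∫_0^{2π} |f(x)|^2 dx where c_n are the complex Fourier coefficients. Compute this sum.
Σ |c_n|^2 = 26

Parseval equates the L^2 energy of f (normalised by 1/(2π)) with the ℓ^2 sum of its Fourier coefficients: (1/(2π)) ∫_0^{2π} |f|^2 = Σ |c_n|^2.
Compute the left side: (1/(2π)) [∫_0^π 4^2 dx + ∫_π^{2π} (-6)^2 dx] = (1/(2π)) · (16π + 36π) = (16 + 36)/2 = 26.
So Σ_{n ∈ Z} |c_n|^2 = 26.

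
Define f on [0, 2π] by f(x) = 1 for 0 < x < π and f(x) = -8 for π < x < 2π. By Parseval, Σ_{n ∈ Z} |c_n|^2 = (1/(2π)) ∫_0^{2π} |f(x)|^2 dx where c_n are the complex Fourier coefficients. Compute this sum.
Σ |c_n|^2 = 65/2

Parseval equates the L^2 energy of f (normalised by 1/(2π)) with the ℓ^2 sum of its Fourier coefficients: (1/(2π)) ∫_0^{2π} |f|^2 = Σ |c_n|^2.
Compute the left side: (1/(2π)) [∫_0^π 1^2 dx + ∫_π^{2π} (-8)^2 dx] = (1/(2π)) · (1π + 64π) = (1 + 64)/2 = 65/2.
So Σ_{n ∈ Z} |c_n|^2 = 65/2.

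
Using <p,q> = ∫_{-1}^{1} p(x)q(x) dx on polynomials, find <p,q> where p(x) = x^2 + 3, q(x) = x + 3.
<p,q> = 20

Expand the product: p(x)·q(x) = x^3 + 3*x^2 + 3*x + 9.
∫_{-1}^{1} of each monomial x^k gives [2/(k+1) if k even, 0 if k odd]. Integrating term-by-term (or equivalently evaluating the antiderivative F(x) = x^4/4 + x^3 + 3*x^2/2 + 9*x at the endpoints):
  F(1) − F(−1) = 47/4 − (-33/4) = 20.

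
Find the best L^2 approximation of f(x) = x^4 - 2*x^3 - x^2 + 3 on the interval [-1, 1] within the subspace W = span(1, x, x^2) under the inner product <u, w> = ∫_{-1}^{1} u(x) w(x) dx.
g(x) = -x^2/7 - 6*x/5 + 102/35

The best approximation g ∈ W is the orthogonal projection of f onto W. Writing g = a_0 + a_1 x + a_2 x^2, the coefficients solve the normal equations G · a = b where
  G_{ij} = <φ_i, φ_j> and b_i = <f, φ_i>, with φ_0 = 1, φ_1 = x, φ_2 = x^2.
G =
  [2, 0, 2/3]
  [0, 2/3, 0]
  [2/3, 0, 2/5],
b = (86/15, -4/5, 66/35).
Solving gives a_0 = 102/35, a_1 = -6/5, a_2 = -1/7, so
  g(x) = -x^2/7 - 6*x/5 + 102/35.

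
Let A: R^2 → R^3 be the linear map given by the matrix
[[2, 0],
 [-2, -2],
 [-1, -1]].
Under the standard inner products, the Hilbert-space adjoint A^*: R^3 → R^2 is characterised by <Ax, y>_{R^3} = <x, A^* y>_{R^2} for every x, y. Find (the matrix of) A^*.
A^* = A^T =
[[2, -2, -1],
 [0, -2, -1]]

For real matrices with standard dot products, the defining identity <Ax, y> = <x, A^* y> gives (Ax)^T y = x^T (A^*) y, i.e. x^T A^T y = x^T (A^*) y. Since this holds for all x, y, we must have A^* = A^T. Therefore
A^* =
[[2, -2, -1],
 [0, -2, -1]].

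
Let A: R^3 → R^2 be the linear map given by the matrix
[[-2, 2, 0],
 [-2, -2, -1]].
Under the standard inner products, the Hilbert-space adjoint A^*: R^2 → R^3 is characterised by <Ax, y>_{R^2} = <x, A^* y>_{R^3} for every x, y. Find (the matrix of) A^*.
A^* = A^T =
[[-2, -2],
 [2, -2],
 [0, -1]]

For real matrices with standard dot products, the defining identity <Ax, y> = <x, A^* y> gives (Ax)^T y = x^T (A^*) y, i.e. x^T A^T y = x^T (A^*) y. Since this holds for all x, y, we must have A^* = A^T. Therefore
A^* =
[[-2, -2],
 [2, -2],
 [0, -1]].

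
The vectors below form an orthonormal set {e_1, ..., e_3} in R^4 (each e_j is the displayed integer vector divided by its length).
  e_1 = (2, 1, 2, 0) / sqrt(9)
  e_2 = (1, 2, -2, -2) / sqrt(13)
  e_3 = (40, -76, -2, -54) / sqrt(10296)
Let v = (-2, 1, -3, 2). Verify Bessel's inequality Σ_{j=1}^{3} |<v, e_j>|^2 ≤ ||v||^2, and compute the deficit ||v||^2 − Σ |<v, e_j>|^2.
Σ |<v, e_j>|^2 = 347/22; ||v||^2 = 18; deficit = 49/22

Write each e_j = u_j / sqrt(<u_j, u_j>) where u_j is the displayed integer vector. Then <v, e_j> = <v, u_j> / sqrt(<u_j, u_j>), so |<v, e_j>|^2 = <v, u_j>^2 / <u_j, u_j>.
Coefficients: <v, e_1> = -9/sqrt(9), <v, e_2> = 2/sqrt(13), <v, e_3> = -258/sqrt(10296).
Square and sum: Σ |<v, e_j>|^2 = 347/22.
Compute ||v||^2 = v·v = 18.
Deficit = 18 − 347/22 = 49/22 ≥ 0, confirming Bessel's inequality. (The deficit equals ||v − Σ <v,e_j> e_j||^2, the squared distance from v to span{e_j}.)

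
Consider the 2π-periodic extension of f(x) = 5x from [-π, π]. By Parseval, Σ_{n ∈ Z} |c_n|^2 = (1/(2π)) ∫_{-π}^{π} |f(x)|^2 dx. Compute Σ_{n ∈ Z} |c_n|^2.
Σ |c_n|^2 = 25π^2/3

Expand and integrate term by term over [-π, π]:
  ∫ (5x)^2 dx = 25·(2π^3/3); ∫ 2·5·(0)·x dx = 0 (odd integrand); ∫ 0^2 dx = 0·2π.
So (1/(2π)) ∫_{-π}^{π} (5x)^2 dx = 25π^2/3 + 0 = 25π^2/3.
Parseval ⇒ Σ |c_n|^2 = 25π^2/3.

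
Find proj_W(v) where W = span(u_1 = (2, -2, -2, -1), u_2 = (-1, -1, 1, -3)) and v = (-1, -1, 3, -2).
proj_W(v) = (-53/31, -29/155, 53/31, -382/155)

Set up U = [u_1 | ... | u_2] ∈ R^(4×2). The projector onto W = col(U) is P = U (U^T U)^(-1) U^T.
Compute U^T U =
  [13, 1]
  [1, 12],
and U^T v = (-4, 11).
Solve U^T U · c = U^T v for the coefficients: c = (-59/155, 147/155). The projection is proj_W(v) = U c.
Check: (v - proj_W(v)) · u_1 = 0  (should be 0).
Check: (v - proj_W(v)) · u_2 = 0  (should be 0).
Result: proj_W(v) = (-53/31, -29/155, 53/31, -382/155).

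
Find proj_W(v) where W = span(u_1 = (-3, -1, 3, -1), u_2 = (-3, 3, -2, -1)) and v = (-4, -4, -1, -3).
proj_W(v) = (-149/51, -37/153, 307/153, -149/153)

Set up U = [u_1 | ... | u_2] ∈ R^(4×2). The projector onto W = col(U) is P = U (U^T U)^(-1) U^T.
Compute U^T U =
  [20, 1]
  [1, 23],
and U^T v = (16, 5).
Solve U^T U · c = U^T v for the coefficients: c = (121/153, 28/153). The projection is proj_W(v) = U c.
Check: (v - proj_W(v)) · u_1 = 0  (should be 0).
Check: (v - proj_W(v)) · u_2 = 0  (should be 0).
Result: proj_W(v) = (-149/51, -37/153, 307/153, -149/153).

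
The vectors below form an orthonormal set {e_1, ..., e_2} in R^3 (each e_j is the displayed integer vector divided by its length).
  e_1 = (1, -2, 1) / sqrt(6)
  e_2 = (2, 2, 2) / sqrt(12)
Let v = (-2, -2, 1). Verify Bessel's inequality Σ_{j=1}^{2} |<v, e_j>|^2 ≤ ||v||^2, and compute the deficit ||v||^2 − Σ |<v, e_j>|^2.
Σ |<v, e_j>|^2 = 9/2; ||v||^2 = 9; deficit = 9/2

Write each e_j = u_j / sqrt(<u_j, u_j>) where u_j is the displayed integer vector. Then <v, e_j> = <v, u_j> / sqrt(<u_j, u_j>), so |<v, e_j>|^2 = <v, u_j>^2 / <u_j, u_j>.
Coefficients: <v, e_1> = 3/sqrt(6), <v, e_2> = -6/sqrt(12).
Square and sum: Σ |<v, e_j>|^2 = 9/2.
Compute ||v||^2 = v·v = 9.
Deficit = 9 − 9/2 = 9/2 ≥ 0, confirming Bessel's inequality. (The deficit equals ||v − Σ <v,e_j> e_j||^2, the squared distance from v to span{e_j}.)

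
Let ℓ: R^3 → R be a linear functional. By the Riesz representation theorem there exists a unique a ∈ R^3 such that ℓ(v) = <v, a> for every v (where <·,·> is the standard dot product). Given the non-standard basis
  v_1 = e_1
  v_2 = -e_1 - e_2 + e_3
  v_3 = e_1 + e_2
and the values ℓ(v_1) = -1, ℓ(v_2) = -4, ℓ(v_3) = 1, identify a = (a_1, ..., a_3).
a = (-1, 2, -3)

Write a = (a_1, ..., a_3) in the standard basis. For each basis vector v_i, ℓ(v_i) = <v_i, a> is a linear equation in the a_j's. Collect the n equations into a matrix system V a = ℓ, where row i of V is v_i (expressed in the standard basis). Since V is invertible (lower-triangular with 1s on the diagonal, up to permutation), solve by back-substitution:
  V =
[[1, 0, 0],
 [-1, -1, 1],
 [1, 1, 0]]
  V a = (-1, -4, 1)
Solving gives a = (-1, 2, -3).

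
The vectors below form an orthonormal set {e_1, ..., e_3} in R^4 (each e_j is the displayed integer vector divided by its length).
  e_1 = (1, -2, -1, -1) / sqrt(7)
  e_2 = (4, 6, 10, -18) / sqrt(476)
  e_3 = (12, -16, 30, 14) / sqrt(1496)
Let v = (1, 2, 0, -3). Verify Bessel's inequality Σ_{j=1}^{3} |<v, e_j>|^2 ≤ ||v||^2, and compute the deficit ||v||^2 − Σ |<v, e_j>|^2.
Σ |<v, e_j>|^2 = 283/22; ||v||^2 = 14; deficit = 25/22

Write each e_j = u_j / sqrt(<u_j, u_j>) where u_j is the displayed integer vector. Then <v, e_j> = <v, u_j> / sqrt(<u_j, u_j>), so |<v, e_j>|^2 = <v, u_j>^2 / <u_j, u_j>.
Coefficients: <v, e_1> = 0/sqrt(7), <v, e_2> = 70/sqrt(476), <v, e_3> = -62/sqrt(1496).
Square and sum: Σ |<v, e_j>|^2 = 283/22.
Compute ||v||^2 = v·v = 14.
Deficit = 14 − 283/22 = 25/22 ≥ 0, confirming Bessel's inequality. (The deficit equals ||v − Σ <v,e_j> e_j||^2, the squared distance from v to span{e_j}.)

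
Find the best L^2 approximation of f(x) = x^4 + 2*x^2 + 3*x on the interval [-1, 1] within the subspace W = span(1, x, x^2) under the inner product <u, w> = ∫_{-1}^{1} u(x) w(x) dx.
g(x) = 20*x^2/7 + 3*x - 3/35

The best approximation g ∈ W is the orthogonal projection of f onto W. Writing g = a_0 + a_1 x + a_2 x^2, the coefficients solve the normal equations G · a = b where
  G_{ij} = <φ_i, φ_j> and b_i = <f, φ_i>, with φ_0 = 1, φ_1 = x, φ_2 = x^2.
G =
  [2, 0, 2/3]
  [0, 2/3, 0]
  [2/3, 0, 2/5],
b = (26/15, 2, 38/35).
Solving gives a_0 = -3/35, a_1 = 3, a_2 = 20/7, so
  g(x) = 20*x^2/7 + 3*x - 3/35.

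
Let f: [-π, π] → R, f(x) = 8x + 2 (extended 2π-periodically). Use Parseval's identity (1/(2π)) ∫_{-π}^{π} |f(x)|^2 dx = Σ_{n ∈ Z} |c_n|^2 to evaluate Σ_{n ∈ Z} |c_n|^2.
Σ |c_n|^2 = 64π^2/3 + 4

Expand and integrate term by term over [-π, π]:
  ∫ (8x)^2 dx = 64·(2π^3/3); ∫ 2·8·(2)·x dx = 0 (odd integrand); ∫ 2^2 dx = 4·2π.
So (1/(2π)) ∫_{-π}^{π} (8x + 2)^2 dx = 64π^2/3 + 4 = 64π^2/3 + 4.
Parseval ⇒ Σ |c_n|^2 = 64π^2/3 + 4.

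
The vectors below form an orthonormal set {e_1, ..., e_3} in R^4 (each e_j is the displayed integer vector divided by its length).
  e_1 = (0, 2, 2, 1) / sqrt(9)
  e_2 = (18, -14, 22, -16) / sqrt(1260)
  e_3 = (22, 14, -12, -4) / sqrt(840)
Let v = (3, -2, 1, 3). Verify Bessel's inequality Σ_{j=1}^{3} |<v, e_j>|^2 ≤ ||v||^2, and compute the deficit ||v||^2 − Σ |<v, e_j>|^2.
Σ |<v, e_j>|^2 = 17/6; ||v||^2 = 23; deficit = 121/6

Write each e_j = u_j / sqrt(<u_j, u_j>) where u_j is the displayed integer vector. Then <v, e_j> = <v, u_j> / sqrt(<u_j, u_j>), so |<v, e_j>|^2 = <v, u_j>^2 / <u_j, u_j>.
Coefficients: <v, e_1> = 1/sqrt(9), <v, e_2> = 56/sqrt(1260), <v, e_3> = 14/sqrt(840).
Square and sum: Σ |<v, e_j>|^2 = 17/6.
Compute ||v||^2 = v·v = 23.
Deficit = 23 − 17/6 = 121/6 ≥ 0, confirming Bessel's inequality. (The deficit equals ||v − Σ <v,e_j> e_j||^2, the squared distance from v to span{e_j}.)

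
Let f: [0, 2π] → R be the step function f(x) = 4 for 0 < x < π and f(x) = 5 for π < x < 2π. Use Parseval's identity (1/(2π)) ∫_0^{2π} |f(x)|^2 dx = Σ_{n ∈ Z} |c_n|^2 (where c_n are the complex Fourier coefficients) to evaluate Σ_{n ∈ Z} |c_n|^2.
Σ |c_n|^2 = 41/2

Parseval equates the L^2 energy of f (normalised by 1/(2π)) with the ℓ^2 sum of its Fourier coefficients: (1/(2π)) ∫_0^{2π} |f|^2 = Σ |c_n|^2.
Compute the left side: (1/(2π)) [∫_0^π 4^2 dx + ∫_π^{2π} 5^2 dx] = (1/(2π)) · (16π + 25π) = (16 + 25)/2 = 41/2.
So Σ_{n ∈ Z} |c_n|^2 = 41/2.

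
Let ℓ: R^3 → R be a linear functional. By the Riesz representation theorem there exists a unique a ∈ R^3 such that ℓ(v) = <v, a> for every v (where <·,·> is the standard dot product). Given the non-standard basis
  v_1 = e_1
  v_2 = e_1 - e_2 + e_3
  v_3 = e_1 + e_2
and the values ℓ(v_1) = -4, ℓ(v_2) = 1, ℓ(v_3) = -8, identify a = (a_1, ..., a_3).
a = (-4, -4, 1)

Write a = (a_1, ..., a_3) in the standard basis. For each basis vector v_i, ℓ(v_i) = <v_i, a> is a linear equation in the a_j's. Collect the n equations into a matrix system V a = ℓ, where row i of V is v_i (expressed in the standard basis). Since V is invertible (lower-triangular with 1s on the diagonal, up to permutation), solve by back-substitution:
  V =
[[1, 0, 0],
 [1, -1, 1],
 [1, 1, 0]]
  V a = (-4, 1, -8)
Solving gives a = (-4, -4, 1).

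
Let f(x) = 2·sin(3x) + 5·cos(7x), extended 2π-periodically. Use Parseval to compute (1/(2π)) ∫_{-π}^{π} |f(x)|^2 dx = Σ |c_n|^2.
Σ |c_n|^2 = 29/2

Expand |f|^2 and use orthogonality of {sin(nx), cos(mx)} on [-π, π]:
  ∫_{-π}^{π} sin(nx)^2 dx = π, ∫ cos(mx)^2 dx = π, and cross terms integrate to 0.
So ∫_{-π}^{π} f(x)^2 dx = 2^2 · π + 5^2 · π = (4 + 25)π.
Divide by 2π: (4 + 25)/2 = 29/2.
By Parseval, this equals Σ |c_n|^2.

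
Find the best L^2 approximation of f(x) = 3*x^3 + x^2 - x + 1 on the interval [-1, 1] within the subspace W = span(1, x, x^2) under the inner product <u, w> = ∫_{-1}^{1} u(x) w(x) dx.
g(x) = x^2 + 4*x/5 + 1

The best approximation g ∈ W is the orthogonal projection of f onto W. Writing g = a_0 + a_1 x + a_2 x^2, the coefficients solve the normal equations G · a = b where
  G_{ij} = <φ_i, φ_j> and b_i = <f, φ_i>, with φ_0 = 1, φ_1 = x, φ_2 = x^2.
G =
  [2, 0, 2/3]
  [0, 2/3, 0]
  [2/3, 0, 2/5],
b = (8/3, 8/15, 16/15).
Solving gives a_0 = 1, a_1 = 4/5, a_2 = 1, so
  g(x) = x^2 + 4*x/5 + 1.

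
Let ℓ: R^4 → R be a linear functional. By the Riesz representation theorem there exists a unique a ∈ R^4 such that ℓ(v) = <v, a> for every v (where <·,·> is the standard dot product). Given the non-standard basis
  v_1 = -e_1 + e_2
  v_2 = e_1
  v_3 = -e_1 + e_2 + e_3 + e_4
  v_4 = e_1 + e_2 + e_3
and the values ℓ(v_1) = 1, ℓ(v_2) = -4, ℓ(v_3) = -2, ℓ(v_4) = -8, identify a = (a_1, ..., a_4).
a = (-4, -3, -1, -2)

Write a = (a_1, ..., a_4) in the standard basis. For each basis vector v_i, ℓ(v_i) = <v_i, a> is a linear equation in the a_j's. Collect the n equations into a matrix system V a = ℓ, where row i of V is v_i (expressed in the standard basis). Since V is invertible (lower-triangular with 1s on the diagonal, up to permutation), solve by back-substitution:
  V =
[[-1, 1, 0, 0],
 [1, 0, 0, 0],
 [-1, 1, 1, 1],
 [1, 1, 1, 0]]
  V a = (1, -4, -2, -8)
Solving gives a = (-4, -3, -1, -2).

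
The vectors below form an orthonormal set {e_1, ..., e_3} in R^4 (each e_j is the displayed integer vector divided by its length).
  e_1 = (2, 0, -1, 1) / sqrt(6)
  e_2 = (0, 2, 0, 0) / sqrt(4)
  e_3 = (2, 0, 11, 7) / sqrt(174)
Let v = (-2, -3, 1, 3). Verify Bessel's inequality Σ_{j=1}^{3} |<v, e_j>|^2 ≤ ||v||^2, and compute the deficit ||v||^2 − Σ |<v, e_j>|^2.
Σ |<v, e_j>|^2 = 411/29; ||v||^2 = 23; deficit = 256/29

Write each e_j = u_j / sqrt(<u_j, u_j>) where u_j is the displayed integer vector. Then <v, e_j> = <v, u_j> / sqrt(<u_j, u_j>), so |<v, e_j>|^2 = <v, u_j>^2 / <u_j, u_j>.
Coefficients: <v, e_1> = -2/sqrt(6), <v, e_2> = -6/sqrt(4), <v, e_3> = 28/sqrt(174).
Square and sum: Σ |<v, e_j>|^2 = 411/29.
Compute ||v||^2 = v·v = 23.
Deficit = 23 − 411/29 = 256/29 ≥ 0, confirming Bessel's inequality. (The deficit equals ||v − Σ <v,e_j> e_j||^2, the squared distance from v to span{e_j}.)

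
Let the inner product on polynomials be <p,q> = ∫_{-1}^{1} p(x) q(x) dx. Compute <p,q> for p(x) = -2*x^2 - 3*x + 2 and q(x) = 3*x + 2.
<p,q> = -2/3

Expand the product: p(x)·q(x) = -6*x^3 - 13*x^2 + 4.
∫_{-1}^{1} of each monomial x^k gives [2/(k+1) if k even, 0 if k odd]. Integrating term-by-term (or equivalently evaluating the antiderivative F(x) = -3*x^4/2 - 13*x^3/3 + 4*x at the endpoints):
  F(1) − F(−1) = -11/6 − (-7/6) = -2/3.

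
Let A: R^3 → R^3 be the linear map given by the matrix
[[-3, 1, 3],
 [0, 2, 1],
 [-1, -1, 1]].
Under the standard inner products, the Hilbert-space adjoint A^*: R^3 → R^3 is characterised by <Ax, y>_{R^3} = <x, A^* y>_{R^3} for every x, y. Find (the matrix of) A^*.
A^* = A^T =
[[-3, 0, -1],
 [1, 2, -1],
 [3, 1, 1]]

For real matrices with standard dot products, the defining identity <Ax, y> = <x, A^* y> gives (Ax)^T y = x^T (A^*) y, i.e. x^T A^T y = x^T (A^*) y. Since this holds for all x, y, we must have A^* = A^T. Therefore
A^* =
[[-3, 0, -1],
 [1, 2, -1],
 [3, 1, 1]].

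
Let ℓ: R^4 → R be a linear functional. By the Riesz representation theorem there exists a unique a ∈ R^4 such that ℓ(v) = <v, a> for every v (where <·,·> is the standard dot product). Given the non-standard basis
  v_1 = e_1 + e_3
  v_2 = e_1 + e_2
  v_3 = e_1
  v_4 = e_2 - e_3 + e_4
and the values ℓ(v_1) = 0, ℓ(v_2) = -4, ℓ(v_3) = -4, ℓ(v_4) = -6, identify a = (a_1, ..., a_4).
a = (-4, 0, 4, -2)

Write a = (a_1, ..., a_4) in the standard basis. For each basis vector v_i, ℓ(v_i) = <v_i, a> is a linear equation in the a_j's. Collect the n equations into a matrix system V a = ℓ, where row i of V is v_i (expressed in the standard basis). Since V is invertible (lower-triangular with 1s on the diagonal, up to permutation), solve by back-substitution:
  V =
[[1, 0, 1, 0],
 [1, 1, 0, 0],
 [1, 0, 0, 0],
 [0, 1, -1, 1]]
  V a = (0, -4, -4, -6)
Solving gives a = (-4, 0, 4, -2).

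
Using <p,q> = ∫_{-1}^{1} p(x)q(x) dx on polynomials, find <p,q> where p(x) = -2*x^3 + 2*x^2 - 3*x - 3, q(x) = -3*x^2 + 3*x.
<p,q> = -24/5

Expand the product: p(x)·q(x) = 6*x^5 - 12*x^4 + 15*x^3 - 9*x.
∫_{-1}^{1} of each monomial x^k gives [2/(k+1) if k even, 0 if k odd]. Integrating term-by-term (or equivalently evaluating the antiderivative F(x) = x^6 - 12*x^5/5 + 15*x^4/4 - 9*x^2/2 at the endpoints):
  F(1) − F(−1) = -43/20 − (53/20) = -24/5.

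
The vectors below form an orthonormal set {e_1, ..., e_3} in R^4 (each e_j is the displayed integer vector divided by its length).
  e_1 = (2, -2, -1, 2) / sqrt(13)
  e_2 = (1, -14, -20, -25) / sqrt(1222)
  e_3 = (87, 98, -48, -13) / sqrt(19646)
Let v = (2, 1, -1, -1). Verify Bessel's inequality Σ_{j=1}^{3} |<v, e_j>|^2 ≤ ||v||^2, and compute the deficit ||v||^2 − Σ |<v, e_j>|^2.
Σ |<v, e_j>|^2 = 1382/209; ||v||^2 = 7; deficit = 81/209

Write each e_j = u_j / sqrt(<u_j, u_j>) where u_j is the displayed integer vector. Then <v, e_j> = <v, u_j> / sqrt(<u_j, u_j>), so |<v, e_j>|^2 = <v, u_j>^2 / <u_j, u_j>.
Coefficients: <v, e_1> = 1/sqrt(13), <v, e_2> = 33/sqrt(1222), <v, e_3> = 333/sqrt(19646).
Square and sum: Σ |<v, e_j>|^2 = 1382/209.
Compute ||v||^2 = v·v = 7.
Deficit = 7 − 1382/209 = 81/209 ≥ 0, confirming Bessel's inequality. (The deficit equals ||v − Σ <v,e_j> e_j||^2, the squared distance from v to span{e_j}.)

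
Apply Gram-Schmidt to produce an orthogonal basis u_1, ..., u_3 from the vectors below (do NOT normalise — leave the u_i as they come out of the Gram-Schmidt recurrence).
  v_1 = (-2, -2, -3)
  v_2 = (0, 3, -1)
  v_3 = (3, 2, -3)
Orthogonal basis:
  u_1 = (-2, -2, -3)
  u_2 = (-6/17, 45/17, -26/17)
  u_3 = (517/161, -94/161, -282/161)

Apply the Gram-Schmidt recurrence
  u_1 = v_1
  u_i = v_i − Σ_{j<i} ((v_i · u_j) / (u_j · u_j)) · u_j.

Step by step this gives:
  u_1 = (-2, -2, -3)
  u_2 = (-6/17, 45/17, -26/17)
  u_3 = (517/161, -94/161, -282/161)

Orthogonality check:
  u_2 · u_1 = 0 (should be 0)
  u_3 · u_1 = 0 (should be 0)
  u_3 · u_2 = 0 (should be 0)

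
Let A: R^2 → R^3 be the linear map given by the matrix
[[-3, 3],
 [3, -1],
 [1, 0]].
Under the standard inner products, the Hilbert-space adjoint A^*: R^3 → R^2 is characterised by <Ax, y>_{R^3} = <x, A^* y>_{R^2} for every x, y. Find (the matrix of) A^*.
A^* = A^T =
[[-3, 3, 1],
 [3, -1, 0]]

For real matrices with standard dot products, the defining identity <Ax, y> = <x, A^* y> gives (Ax)^T y = x^T (A^*) y, i.e. x^T A^T y = x^T (A^*) y. Since this holds for all x, y, we must have A^* = A^T. Therefore
A^* =
[[-3, 3, 1],
 [3, -1, 0]].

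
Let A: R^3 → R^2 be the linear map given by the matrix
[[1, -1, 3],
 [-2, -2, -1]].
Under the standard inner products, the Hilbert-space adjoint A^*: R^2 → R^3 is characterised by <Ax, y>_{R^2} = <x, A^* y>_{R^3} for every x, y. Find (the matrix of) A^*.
A^* = A^T =
[[1, -2],
 [-1, -2],
 [3, -1]]

For real matrices with standard dot products, the defining identity <Ax, y> = <x, A^* y> gives (Ax)^T y = x^T (A^*) y, i.e. x^T A^T y = x^T (A^*) y. Since this holds for all x, y, we must have A^* = A^T. Therefore
A^* =
[[1, -2],
 [-1, -2],
 [3, -1]].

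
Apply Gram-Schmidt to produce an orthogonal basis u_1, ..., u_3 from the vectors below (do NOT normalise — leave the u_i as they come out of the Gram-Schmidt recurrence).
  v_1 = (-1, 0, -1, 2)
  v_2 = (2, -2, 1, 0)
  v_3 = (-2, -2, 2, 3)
Orthogonal basis:
  u_1 = (-1, 0, -1, 2)
  u_2 = (3/2, -2, 1/2, 1)
  u_3 = (-2, -2/3, 8/3, 1/3)

Apply the Gram-Schmidt recurrence
  u_1 = v_1
  u_i = v_i − Σ_{j<i} ((v_i · u_j) / (u_j · u_j)) · u_j.

Step by step this gives:
  u_1 = (-1, 0, -1, 2)
  u_2 = (3/2, -2, 1/2, 1)
  u_3 = (-2, -2/3, 8/3, 1/3)

Orthogonality check:
  u_2 · u_1 = 0 (should be 0)
  u_3 · u_1 = 0 (should be 0)
  u_3 · u_2 = 0 (should be 0)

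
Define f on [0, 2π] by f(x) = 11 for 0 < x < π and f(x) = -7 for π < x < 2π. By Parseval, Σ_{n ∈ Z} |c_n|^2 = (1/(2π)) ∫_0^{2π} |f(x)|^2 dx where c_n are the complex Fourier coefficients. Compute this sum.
Σ |c_n|^2 = 85

Parseval equates the L^2 energy of f (normalised by 1/(2π)) with the ℓ^2 sum of its Fourier coefficients: (1/(2π)) ∫_0^{2π} |f|^2 = Σ |c_n|^2.
Compute the left side: (1/(2π)) [∫_0^π 11^2 dx + ∫_π^{2π} (-7)^2 dx] = (1/(2π)) · (121π + 49π) = (121 + 49)/2 = 85.
So Σ_{n ∈ Z} |c_n|^2 = 85.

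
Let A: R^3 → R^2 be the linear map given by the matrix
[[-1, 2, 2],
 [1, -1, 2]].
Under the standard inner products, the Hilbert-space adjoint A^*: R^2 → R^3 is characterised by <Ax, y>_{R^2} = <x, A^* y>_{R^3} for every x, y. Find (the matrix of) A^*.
A^* = A^T =
[[-1, 1],
 [2, -1],
 [2, 2]]

For real matrices with standard dot products, the defining identity <Ax, y> = <x, A^* y> gives (Ax)^T y = x^T (A^*) y, i.e. x^T A^T y = x^T (A^*) y. Since this holds for all x, y, we must have A^* = A^T. Therefore
A^* =
[[-1, 1],
 [2, -1],
 [2, 2]].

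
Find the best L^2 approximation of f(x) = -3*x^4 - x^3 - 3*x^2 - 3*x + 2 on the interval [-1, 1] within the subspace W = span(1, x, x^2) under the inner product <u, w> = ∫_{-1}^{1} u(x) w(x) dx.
g(x) = -39*x^2/7 - 18*x/5 + 79/35

The best approximation g ∈ W is the orthogonal projection of f onto W. Writing g = a_0 + a_1 x + a_2 x^2, the coefficients solve the normal equations G · a = b where
  G_{ij} = <φ_i, φ_j> and b_i = <f, φ_i>, with φ_0 = 1, φ_1 = x, φ_2 = x^2.
G =
  [2, 0, 2/3]
  [0, 2/3, 0]
  [2/3, 0, 2/5],
b = (4/5, -12/5, -76/105).
Solving gives a_0 = 79/35, a_1 = -18/5, a_2 = -39/7, so
  g(x) = -39*x^2/7 - 18*x/5 + 79/35.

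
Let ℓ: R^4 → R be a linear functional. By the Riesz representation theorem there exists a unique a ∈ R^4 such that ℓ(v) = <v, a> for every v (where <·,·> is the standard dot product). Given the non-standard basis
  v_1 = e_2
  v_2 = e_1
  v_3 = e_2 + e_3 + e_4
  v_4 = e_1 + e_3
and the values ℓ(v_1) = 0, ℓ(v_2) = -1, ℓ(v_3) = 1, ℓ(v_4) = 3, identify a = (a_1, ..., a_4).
a = (-1, 0, 4, -3)

Write a = (a_1, ..., a_4) in the standard basis. For each basis vector v_i, ℓ(v_i) = <v_i, a> is a linear equation in the a_j's. Collect the n equations into a matrix system V a = ℓ, where row i of V is v_i (expressed in the standard basis). Since V is invertible (lower-triangular with 1s on the diagonal, up to permutation), solve by back-substitution:
  V =
[[0, 1, 0, 0],
 [1, 0, 0, 0],
 [0, 1, 1, 1],
 [1, 0, 1, 0]]
  V a = (0, -1, 1, 3)
Solving gives a = (-1, 0, 4, -3).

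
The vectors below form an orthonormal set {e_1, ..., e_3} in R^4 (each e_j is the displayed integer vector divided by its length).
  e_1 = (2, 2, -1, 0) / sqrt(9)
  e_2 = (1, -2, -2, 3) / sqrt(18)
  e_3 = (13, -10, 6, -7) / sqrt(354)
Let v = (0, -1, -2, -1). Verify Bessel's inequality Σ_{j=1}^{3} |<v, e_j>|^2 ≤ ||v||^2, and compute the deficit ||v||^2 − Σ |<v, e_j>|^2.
Σ |<v, e_j>|^2 = 101/177; ||v||^2 = 6; deficit = 961/177

Write each e_j = u_j / sqrt(<u_j, u_j>) where u_j is the displayed integer vector. Then <v, e_j> = <v, u_j> / sqrt(<u_j, u_j>), so |<v, e_j>|^2 = <v, u_j>^2 / <u_j, u_j>.
Coefficients: <v, e_1> = 0/sqrt(9), <v, e_2> = 3/sqrt(18), <v, e_3> = 5/sqrt(354).
Square and sum: Σ |<v, e_j>|^2 = 101/177.
Compute ||v||^2 = v·v = 6.
Deficit = 6 − 101/177 = 961/177 ≥ 0, confirming Bessel's inequality. (The deficit equals ||v − Σ <v,e_j> e_j||^2, the squared distance from v to span{e_j}.)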